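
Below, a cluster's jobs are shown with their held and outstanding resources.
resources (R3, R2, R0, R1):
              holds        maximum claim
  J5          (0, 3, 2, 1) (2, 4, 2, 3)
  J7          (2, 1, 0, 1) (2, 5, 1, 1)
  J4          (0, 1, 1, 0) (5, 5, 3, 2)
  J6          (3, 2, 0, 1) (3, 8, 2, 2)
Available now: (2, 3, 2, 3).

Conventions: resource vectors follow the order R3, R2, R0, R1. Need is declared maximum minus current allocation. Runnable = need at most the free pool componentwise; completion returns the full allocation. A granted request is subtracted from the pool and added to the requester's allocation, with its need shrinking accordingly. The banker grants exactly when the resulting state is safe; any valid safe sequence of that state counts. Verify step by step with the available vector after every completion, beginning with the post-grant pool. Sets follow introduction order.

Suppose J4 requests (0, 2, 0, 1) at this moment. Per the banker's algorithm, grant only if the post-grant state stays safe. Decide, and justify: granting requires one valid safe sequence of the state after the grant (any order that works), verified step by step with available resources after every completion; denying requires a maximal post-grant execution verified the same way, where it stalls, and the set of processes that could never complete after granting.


DENY. Granting would leave the state unsafe.
Key observation: after J5, J7 the pool peaks at (4, 5, 4, 4), and each blocked process is short somewhere: J4 on R3; J6 on R2.
Pretend the grant happened; the run J5, J7 goes as far as possible. Step-by-step check:
  pool = (2, 1, 2, 2)
  J5 needs (2, 1, 0, 2) <= (2, 1, 2, 2) -> finishes; pool += (0, 3, 2, 1) = (2, 4, 4, 3)
  J7 needs (0, 4, 1, 0) <= (2, 4, 4, 3) -> finishes; pool += (2, 1, 0, 1) = (4, 5, 4, 4)
  J4 still needs (5, 2, 2, 1) but only (4, 5, 4, 4) is free — short on R3
  J6 still needs (0, 6, 2, 1) but only (4, 5, 4, 4) is free — short on R2
Post-grant, the permanently blocked set is J4 and J6.


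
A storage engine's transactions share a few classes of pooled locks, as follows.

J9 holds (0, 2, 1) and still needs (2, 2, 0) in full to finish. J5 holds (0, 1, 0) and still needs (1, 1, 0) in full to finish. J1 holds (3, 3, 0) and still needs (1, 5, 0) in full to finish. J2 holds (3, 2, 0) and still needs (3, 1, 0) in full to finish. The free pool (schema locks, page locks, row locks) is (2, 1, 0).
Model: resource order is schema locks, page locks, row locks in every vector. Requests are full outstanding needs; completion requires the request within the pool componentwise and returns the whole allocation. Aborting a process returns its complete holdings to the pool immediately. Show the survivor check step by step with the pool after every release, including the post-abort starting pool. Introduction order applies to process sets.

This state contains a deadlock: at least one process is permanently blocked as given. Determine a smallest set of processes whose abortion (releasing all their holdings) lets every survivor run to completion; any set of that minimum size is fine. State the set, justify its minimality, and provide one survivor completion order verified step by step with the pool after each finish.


The answer: abort J1.
Key observation: J2 had no path to completion before; after the abort of J1 ((3, 3, 0) returned), step 3 is where it fits.
Why nothing smaller works: aborting no one leaves the state deadlocked as given.
The survivors complete as J9, J5, J2. Step-by-step check (starting from the post-abort pool):
  pool = (5, 4, 0)
  run J9 (needs (2, 2, 0), free (5, 4, 0)); after release of (0, 2, 1) the pool is (5, 6, 1)
  run J5 (needs (1, 1, 0), free (5, 6, 1)); after release of (0, 1, 0) the pool is (5, 7, 1)
  run J2 (needs (3, 1, 0), free (5, 7, 1)); after release of (3, 2, 0) the pool is (8, 9, 1)


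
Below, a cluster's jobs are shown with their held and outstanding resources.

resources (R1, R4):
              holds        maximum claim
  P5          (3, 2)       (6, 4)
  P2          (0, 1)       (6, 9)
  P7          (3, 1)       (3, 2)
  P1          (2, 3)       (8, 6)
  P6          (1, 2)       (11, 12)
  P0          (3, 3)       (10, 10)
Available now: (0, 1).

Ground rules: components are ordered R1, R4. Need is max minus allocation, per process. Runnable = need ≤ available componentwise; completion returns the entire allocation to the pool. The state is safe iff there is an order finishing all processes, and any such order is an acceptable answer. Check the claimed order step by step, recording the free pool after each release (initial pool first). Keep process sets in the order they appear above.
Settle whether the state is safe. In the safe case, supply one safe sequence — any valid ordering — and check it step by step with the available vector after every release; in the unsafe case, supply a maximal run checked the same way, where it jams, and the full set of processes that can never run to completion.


SAFE, for example via the order P7, P5, P1, P0, P2, P6.
Key observation: reading the order forward, P7 is the first process whose need (0, 1) meets the free pool (0, 1) exactly on a resource it requests.
Walking it through:
  pool = (0, 1)
  run P7 (needs (0, 1), free (0, 1)); after release of (3, 1) the pool is (3, 2)
  run P5 (needs (3, 2), free (3, 2)); after release of (3, 2) the pool is (6, 4)
  run P1 (needs (6, 3), free (6, 4)); after release of (2, 3) the pool is (8, 7)
  run P0 (needs (7, 7), free (8, 7)); after release of (3, 3) the pool is (11, 10)
  run P2 (needs (6, 8), free (11, 10)); after release of (0, 1) the pool is (11, 11)
  run P6 (needs (10, 10), free (11, 11)); after release of (1, 2) the pool is (12, 13)


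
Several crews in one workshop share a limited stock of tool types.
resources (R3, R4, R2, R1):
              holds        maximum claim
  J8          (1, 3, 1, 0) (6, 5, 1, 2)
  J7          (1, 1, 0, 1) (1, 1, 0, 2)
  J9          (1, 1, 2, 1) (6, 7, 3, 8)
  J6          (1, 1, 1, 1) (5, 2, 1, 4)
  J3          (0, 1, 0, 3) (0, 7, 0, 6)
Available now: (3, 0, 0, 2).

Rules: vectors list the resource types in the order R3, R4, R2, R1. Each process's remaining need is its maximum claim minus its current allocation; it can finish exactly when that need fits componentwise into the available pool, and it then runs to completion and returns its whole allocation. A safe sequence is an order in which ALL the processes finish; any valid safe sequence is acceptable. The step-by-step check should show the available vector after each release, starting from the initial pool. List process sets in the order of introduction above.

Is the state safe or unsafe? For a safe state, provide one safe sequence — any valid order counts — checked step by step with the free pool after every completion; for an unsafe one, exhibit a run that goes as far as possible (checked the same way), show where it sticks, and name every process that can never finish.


The state is UNSAFE.
Key observation: the wall is R4: completing J7, J6, J8 brings the pool only to (6, 5, 2, 4), and all the rest need more.
Going as far as possible: J7, J6, J8; after that, nothing fits. Check, step by step:
  pool = (3, 0, 0, 2)
  J7: need (0, 0, 0, 1) fits (3, 0, 0, 2); releases (1, 1, 0, 1), pool now (4, 1, 0, 3)
  J6: need (4, 1, 0, 3) fits (4, 1, 0, 3); releases (1, 1, 1, 1), pool now (5, 2, 1, 4)
  J8: need (5, 2, 0, 2) fits (5, 2, 1, 4); releases (1, 3, 1, 0), pool now (6, 5, 2, 4)
  blocked: J9 wants (5, 6, 1, 7), pool (6, 5, 2, 4) — not enough R4 and R1
  blocked: J3 wants (0, 6, 0, 3), pool (6, 5, 2, 4) — not enough R4
Permanently blocked: J9 and J3.


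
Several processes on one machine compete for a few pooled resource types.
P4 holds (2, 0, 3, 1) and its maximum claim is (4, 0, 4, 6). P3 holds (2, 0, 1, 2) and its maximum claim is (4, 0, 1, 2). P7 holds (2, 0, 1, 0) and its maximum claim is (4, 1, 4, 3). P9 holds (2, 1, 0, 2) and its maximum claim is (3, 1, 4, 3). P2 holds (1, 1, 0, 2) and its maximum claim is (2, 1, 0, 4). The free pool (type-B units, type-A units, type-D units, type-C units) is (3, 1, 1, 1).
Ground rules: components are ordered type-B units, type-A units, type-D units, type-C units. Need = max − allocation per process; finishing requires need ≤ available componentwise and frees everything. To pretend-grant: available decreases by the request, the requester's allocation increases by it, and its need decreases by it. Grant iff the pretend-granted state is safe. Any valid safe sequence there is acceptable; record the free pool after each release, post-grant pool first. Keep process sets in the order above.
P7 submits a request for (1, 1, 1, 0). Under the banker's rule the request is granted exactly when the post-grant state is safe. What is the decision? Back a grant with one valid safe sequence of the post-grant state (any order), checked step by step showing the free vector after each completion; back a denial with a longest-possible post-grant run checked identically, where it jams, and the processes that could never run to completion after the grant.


GRANT — the state after the grant stays safe, e.g. via P3, P2, P4, P7, P9.
Key observation: after the grant the pool drops to (2, 0, 0, 1), which still lets P3 finish first and unwind the rest.
Verifying the post-grant state step by step:
  pool = (2, 0, 0, 1)
  run P3 (needs (2, 0, 0, 0), free (2, 0, 0, 1)); after release of (2, 0, 1, 2) the pool is (4, 0, 1, 3)
  run P2 (needs (1, 0, 0, 2), free (4, 0, 1, 3)); after release of (1, 1, 0, 2) the pool is (5, 1, 1, 5)
  run P4 (needs (2, 0, 1, 5), free (5, 1, 1, 5)); after release of (2, 0, 3, 1) the pool is (7, 1, 4, 6)
  run P7 (needs (1, 0, 2, 3), free (7, 1, 4, 6)); after release of (3, 1, 2, 0) the pool is (10, 2, 6, 6)
  run P9 (needs (1, 0, 4, 1), free (10, 2, 6, 6)); after release of (2, 1, 0, 2) the pool is (12, 3, 6, 8)


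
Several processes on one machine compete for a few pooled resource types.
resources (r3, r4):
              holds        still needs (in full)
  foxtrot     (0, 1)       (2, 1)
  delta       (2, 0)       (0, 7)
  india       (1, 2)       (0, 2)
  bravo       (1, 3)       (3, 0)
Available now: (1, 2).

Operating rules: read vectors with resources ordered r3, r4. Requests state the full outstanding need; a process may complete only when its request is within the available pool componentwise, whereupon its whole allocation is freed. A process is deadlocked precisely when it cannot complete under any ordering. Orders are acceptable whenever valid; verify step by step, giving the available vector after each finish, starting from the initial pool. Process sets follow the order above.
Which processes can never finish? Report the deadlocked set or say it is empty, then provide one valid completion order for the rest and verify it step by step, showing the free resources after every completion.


The deadlocked set is delta and bravo.
Key observation: after india, foxtrot the pool peaks at (2, 5), and each blocked process is short somewhere: delta on r4; bravo on r3.
The rest can finish in the order india, foxtrot. Walking it through:
  pool = (1, 2)
  india: need (0, 2) fits (1, 2); releases (1, 2), pool now (2, 4)
  foxtrot: need (2, 1) fits (2, 4); releases (0, 1), pool now (2, 5)
The blocked processes can never fit:
  delta still needs (0, 7) but only (2, 5) is free — short on r4
  bravo still needs (3, 0) but only (2, 5) is free — short on r3


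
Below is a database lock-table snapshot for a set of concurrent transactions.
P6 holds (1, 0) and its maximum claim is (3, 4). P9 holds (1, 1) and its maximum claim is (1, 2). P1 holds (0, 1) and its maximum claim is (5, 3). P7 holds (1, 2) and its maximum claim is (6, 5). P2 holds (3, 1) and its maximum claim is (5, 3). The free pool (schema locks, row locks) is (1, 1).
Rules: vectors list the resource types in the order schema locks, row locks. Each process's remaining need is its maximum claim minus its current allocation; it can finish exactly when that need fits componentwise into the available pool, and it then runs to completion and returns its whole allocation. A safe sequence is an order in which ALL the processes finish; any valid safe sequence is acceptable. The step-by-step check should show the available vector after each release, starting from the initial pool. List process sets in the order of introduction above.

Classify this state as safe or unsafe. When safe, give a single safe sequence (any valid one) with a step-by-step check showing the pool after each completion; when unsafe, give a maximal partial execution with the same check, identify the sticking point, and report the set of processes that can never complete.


SAFE, for example via the order P9, P2, P1, P6, P7.
Key observation: the first exact fit in this order is P9 — it needs (0, 1) with (1, 1) free, meeting a requested resource to the last unit.
Step-by-step check:
  pool = (1, 1)
  run P9 (needs (0, 1), free (1, 1)); after release of (1, 1) the pool is (2, 2)
  run P2 (needs (2, 2), free (2, 2)); after release of (3, 1) the pool is (5, 3)
  run P1 (needs (5, 2), free (5, 3)); after release of (0, 1) the pool is (5, 4)
  run P6 (needs (2, 4), free (5, 4)); after release of (1, 0) the pool is (6, 4)
  run P7 (needs (5, 3), free (6, 4)); after release of (1, 2) the pool is (7, 6)


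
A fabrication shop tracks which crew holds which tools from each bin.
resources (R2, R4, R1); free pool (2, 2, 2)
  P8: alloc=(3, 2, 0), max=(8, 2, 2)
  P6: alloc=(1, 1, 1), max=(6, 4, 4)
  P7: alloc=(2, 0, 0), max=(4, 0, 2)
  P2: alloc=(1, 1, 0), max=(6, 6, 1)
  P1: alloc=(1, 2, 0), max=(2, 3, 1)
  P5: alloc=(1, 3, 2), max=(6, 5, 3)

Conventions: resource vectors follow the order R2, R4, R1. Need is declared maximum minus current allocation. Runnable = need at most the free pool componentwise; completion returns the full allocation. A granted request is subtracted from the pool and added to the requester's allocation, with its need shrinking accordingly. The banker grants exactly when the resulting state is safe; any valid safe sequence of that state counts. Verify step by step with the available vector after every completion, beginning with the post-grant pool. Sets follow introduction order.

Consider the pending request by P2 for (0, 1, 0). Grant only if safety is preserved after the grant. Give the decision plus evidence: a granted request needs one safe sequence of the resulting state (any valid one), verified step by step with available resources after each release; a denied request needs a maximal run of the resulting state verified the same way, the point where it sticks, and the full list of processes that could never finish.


GRANT: granting preserves safety; a valid post-grant sequence is P7, P1, P5, P8, P6, P2.
Key observation: (2, 1, 2) free after granting still covers P7 first, and each release covers the next.
Verifying the post-grant state step by step:
  pool = (2, 1, 2)
  P7: need (2, 0, 2) fits (2, 1, 2); releases (2, 0, 0), pool now (4, 1, 2)
  P1: need (1, 1, 1) fits (4, 1, 2); releases (1, 2, 0), pool now (5, 3, 2)
  P5: need (5, 2, 1) fits (5, 3, 2); releases (1, 3, 2), pool now (6, 6, 4)
  P8: need (5, 0, 2) fits (6, 6, 4); releases (3, 2, 0), pool now (9, 8, 4)
  P6: need (5, 3, 3) fits (9, 8, 4); releases (1, 1, 1), pool now (10, 9, 5)
  P2: need (5, 4, 1) fits (10, 9, 5); releases (1, 2, 0), pool now (11, 11, 5)


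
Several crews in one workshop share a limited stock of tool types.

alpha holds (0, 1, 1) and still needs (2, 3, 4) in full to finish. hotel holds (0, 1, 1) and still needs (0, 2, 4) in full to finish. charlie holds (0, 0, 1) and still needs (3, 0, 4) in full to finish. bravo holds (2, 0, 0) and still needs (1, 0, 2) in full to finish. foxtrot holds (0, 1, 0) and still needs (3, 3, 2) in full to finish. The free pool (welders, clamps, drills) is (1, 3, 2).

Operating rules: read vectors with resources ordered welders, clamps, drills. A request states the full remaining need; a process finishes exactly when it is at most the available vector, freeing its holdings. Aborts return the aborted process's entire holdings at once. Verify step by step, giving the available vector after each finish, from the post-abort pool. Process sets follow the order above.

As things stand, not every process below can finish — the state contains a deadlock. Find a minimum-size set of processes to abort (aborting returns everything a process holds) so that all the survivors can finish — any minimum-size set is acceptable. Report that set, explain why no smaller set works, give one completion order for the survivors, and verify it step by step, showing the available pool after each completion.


Abort alpha and hotel.
Key observation: charlie had no path to completion before; after the abort of alpha and hotel ((0, 2, 2) returned), step 3 is where it fits.
Why nothing smaller works — every single abort fails: alpha alone leaves hotel blocked (short on drills); hotel alone leaves alpha blocked (short on drills); charlie alone leaves alpha blocked (short on drills); bravo alone leaves alpha blocked (short on drills); foxtrot alone leaves alpha blocked (short on drills).
The survivors complete as bravo, foxtrot, charlie. Verifying each step (starting from the post-abort pool):
  pool = (1, 5, 4)
  bravo: need (1, 0, 2) fits (1, 5, 4); releases (2, 0, 0), pool now (3, 5, 4)
  foxtrot: need (3, 3, 2) fits (3, 5, 4); releases (0, 1, 0), pool now (3, 6, 4)
  charlie: need (3, 0, 4) fits (3, 6, 4); releases (0, 0, 1), pool now (3, 6, 5)


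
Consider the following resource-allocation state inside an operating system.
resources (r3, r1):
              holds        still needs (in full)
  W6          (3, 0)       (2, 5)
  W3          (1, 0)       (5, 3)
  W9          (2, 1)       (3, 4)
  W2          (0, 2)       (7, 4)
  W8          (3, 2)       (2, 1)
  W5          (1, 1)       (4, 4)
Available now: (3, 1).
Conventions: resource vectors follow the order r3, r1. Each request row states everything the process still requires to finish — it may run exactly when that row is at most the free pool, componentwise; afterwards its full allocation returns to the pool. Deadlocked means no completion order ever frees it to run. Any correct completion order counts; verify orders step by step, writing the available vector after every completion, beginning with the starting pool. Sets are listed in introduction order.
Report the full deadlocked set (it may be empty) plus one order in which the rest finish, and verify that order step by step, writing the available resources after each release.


The deadlocked set is W6, W9, W2 and W5.
Key observation: once W8, W3 finish, the pool peaks at (7, 3) — and every remaining process still needs more r1 than that.
One completion order for the rest: W8, W3. Walking it through:
  pool = (3, 1)
  W8 needs (2, 1) <= (3, 1) -> finishes; pool += (3, 2) = (6, 3)
  W3 needs (5, 3) <= (6, 3) -> finishes; pool += (1, 0) = (7, 3)
The stuck group stays short no matter what:
  W6 still needs (2, 5) but only (7, 3) is free — short on r1
  W9 still needs (3, 4) but only (7, 3) is free — short on r1
  W2 still needs (7, 4) but only (7, 3) is free — short on r1
  W5 still needs (4, 4) but only (7, 3) is free — short on r1


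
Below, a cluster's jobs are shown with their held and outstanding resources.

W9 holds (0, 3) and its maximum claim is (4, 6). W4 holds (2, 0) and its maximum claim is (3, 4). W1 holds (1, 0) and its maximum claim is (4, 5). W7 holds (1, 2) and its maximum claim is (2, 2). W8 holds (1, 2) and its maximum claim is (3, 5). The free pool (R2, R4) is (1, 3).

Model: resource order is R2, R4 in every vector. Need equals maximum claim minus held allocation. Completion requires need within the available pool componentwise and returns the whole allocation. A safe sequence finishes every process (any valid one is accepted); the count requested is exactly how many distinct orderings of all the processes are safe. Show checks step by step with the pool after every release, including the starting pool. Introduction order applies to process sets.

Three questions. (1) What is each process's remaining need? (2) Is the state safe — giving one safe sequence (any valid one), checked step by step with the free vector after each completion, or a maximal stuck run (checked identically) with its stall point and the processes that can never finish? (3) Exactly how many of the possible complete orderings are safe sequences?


(1) Need matrix, components ordered R2, R4:
  W9: (4, 3)
  W4: (1, 4)
  W1: (3, 5)
  W7: (1, 0)
  W8: (2, 3)
(2) SAFE. One safe sequence: W7, W8, W1, W4, W9.
Key observation: W7 marks the first exact bind of the order: its need (1, 0) fits the free (1, 3) with zero slack on a requested resource.
Step-by-step check:
  pool = (1, 3)
  run W7 (needs (1, 0), free (1, 3)); after release of (1, 2) the pool is (2, 5)
  run W8 (needs (2, 3), free (2, 5)); after release of (1, 2) the pool is (3, 7)
  run W1 (needs (3, 5), free (3, 7)); after release of (1, 0) the pool is (4, 7)
  run W4 (needs (1, 4), free (4, 7)); after release of (2, 0) the pool is (6, 7)
  run W9 (needs (4, 3), free (6, 7)); after release of (0, 3) the pool is (6, 10)
(3) Precisely 10 of the possible complete orderings are safe sequences.


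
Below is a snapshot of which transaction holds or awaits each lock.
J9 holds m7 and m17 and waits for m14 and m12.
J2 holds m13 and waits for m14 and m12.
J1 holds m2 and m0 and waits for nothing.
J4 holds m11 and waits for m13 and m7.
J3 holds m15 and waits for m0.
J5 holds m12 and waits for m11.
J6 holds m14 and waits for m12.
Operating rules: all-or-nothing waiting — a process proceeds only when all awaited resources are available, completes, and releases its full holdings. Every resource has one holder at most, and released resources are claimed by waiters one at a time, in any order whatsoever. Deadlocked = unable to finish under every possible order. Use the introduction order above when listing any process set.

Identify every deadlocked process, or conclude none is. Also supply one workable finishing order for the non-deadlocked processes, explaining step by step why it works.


The deadlocked set is J9, J2, J4, J5 and J6.
Key observation: along J9 -> J5 -> J4 -> J9, each member waits on what the next one holds — a deadlock; J2 and J6 are caught in further circular waits.
One completion order for the rest: J1, J3.
Walking it through:
  run J1 (it waits on nothing); releases m2 and m0
  run J3 (all its waits — m0 — are resolved); releases m15


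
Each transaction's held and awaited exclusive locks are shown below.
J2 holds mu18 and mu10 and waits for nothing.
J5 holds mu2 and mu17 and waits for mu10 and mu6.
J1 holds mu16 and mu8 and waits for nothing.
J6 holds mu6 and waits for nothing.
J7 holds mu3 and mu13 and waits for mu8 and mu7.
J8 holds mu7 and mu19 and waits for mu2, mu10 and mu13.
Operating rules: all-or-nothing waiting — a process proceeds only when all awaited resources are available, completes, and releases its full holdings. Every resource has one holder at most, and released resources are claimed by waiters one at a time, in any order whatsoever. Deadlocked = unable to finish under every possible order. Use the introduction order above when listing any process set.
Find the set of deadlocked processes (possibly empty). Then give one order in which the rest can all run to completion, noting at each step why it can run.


The deadlocked set is J7 and J8.
Key observation: the wait chain closes on itself along J7 -> J8 -> J7; no other process is dragged down with it.
A valid finishing order for the others: J1, J2, J6, J5.
Step-by-step check:
  J1 waits on nothing -> runs at once and releases mu16 and mu8
  J2 waits on nothing -> runs at once and releases mu18 and mu10
  J6 waits on nothing -> runs at once and releases mu6
  J5: everything it awaited (mu10 and mu6) is free; runs, freeing mu2 and mu17


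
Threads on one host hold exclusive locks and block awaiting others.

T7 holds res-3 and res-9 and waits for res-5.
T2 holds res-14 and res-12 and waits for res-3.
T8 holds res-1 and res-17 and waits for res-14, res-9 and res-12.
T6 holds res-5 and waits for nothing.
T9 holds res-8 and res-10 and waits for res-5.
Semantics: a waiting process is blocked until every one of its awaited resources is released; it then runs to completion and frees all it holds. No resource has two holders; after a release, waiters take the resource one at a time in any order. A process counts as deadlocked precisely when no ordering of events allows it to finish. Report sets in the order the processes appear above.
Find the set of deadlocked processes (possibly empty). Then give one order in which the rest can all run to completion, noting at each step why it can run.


The deadlocked set is empty.
Key observation: there is no circular wait here — follow any chain and it reaches a process that is free to run now.
A valid finishing order for the others: T6, T9, T7, T2, T8.
Check, step by step:
  T6 waits on nothing -> runs at once and releases res-5
  T9 waits on res-5 — all released -> runs and releases res-8 and res-10
  T7 waits on res-5 — all released -> runs and releases res-3 and res-9
  T2 waits on res-3 — all released -> runs and releases res-14 and res-12
  T8 waits on res-14, res-9 and res-12 — all released -> runs and releases res-1 and res-17


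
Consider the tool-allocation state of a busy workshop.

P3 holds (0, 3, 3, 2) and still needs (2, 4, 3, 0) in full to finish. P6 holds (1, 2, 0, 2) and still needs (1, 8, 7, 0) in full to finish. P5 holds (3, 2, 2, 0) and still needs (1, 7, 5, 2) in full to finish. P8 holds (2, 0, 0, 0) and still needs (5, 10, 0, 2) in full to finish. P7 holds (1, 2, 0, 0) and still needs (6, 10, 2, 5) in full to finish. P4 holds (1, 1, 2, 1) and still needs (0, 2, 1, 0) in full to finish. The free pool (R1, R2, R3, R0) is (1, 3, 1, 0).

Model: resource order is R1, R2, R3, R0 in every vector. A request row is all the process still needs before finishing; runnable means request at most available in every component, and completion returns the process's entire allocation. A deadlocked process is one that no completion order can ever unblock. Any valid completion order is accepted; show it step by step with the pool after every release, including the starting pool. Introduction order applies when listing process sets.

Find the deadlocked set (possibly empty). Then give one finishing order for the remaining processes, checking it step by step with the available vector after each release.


Nothing here is deadlocked.
Key observation: P4 leads a chain of completions in which each release enables another process.
The rest can finish in the order P4, P3, P5, P6, P8, P7. Step-by-step check:
  pool = (1, 3, 1, 0)
  P4 needs (0, 2, 1, 0) <= (1, 3, 1, 0) -> finishes; pool += (1, 1, 2, 1) = (2, 4, 3, 1)
  P3 needs (2, 4, 3, 0) <= (2, 4, 3, 1) -> finishes; pool += (0, 3, 3, 2) = (2, 7, 6, 3)
  P5 needs (1, 7, 5, 2) <= (2, 7, 6, 3) -> finishes; pool += (3, 2, 2, 0) = (5, 9, 8, 3)
  P6 needs (1, 8, 7, 0) <= (5, 9, 8, 3) -> finishes; pool += (1, 2, 0, 2) = (6, 11, 8, 5)
  P8 needs (5, 10, 0, 2) <= (6, 11, 8, 5) -> finishes; pool += (2, 0, 0, 0) = (8, 11, 8, 5)
  P7 needs (6, 10, 2, 5) <= (8, 11, 8, 5) -> finishes; pool += (1, 2, 0, 0) = (9, 13, 8, 5)


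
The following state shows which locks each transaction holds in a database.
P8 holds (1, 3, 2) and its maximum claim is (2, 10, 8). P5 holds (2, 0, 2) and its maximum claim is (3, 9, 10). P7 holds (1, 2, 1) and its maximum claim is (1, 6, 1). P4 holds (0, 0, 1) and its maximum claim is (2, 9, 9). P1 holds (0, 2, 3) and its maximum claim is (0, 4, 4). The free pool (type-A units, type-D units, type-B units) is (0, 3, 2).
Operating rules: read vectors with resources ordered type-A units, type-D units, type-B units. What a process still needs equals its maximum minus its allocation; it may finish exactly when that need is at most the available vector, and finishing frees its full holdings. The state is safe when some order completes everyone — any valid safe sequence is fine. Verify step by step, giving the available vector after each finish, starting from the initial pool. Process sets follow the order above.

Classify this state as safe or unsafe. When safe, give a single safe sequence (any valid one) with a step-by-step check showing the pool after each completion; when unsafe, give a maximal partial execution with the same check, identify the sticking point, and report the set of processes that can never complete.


SAFE, for example via the order P1, P7, P8, P5, P4.
Key observation: P8 marks the first exact bind of the order: its need (1, 7, 6) fits the free (1, 7, 6) with zero slack on a requested resource.
Check, step by step:
  pool = (0, 3, 2)
  P1: need (0, 2, 1) fits (0, 3, 2); releases (0, 2, 3), pool now (0, 5, 5)
  P7: need (0, 4, 0) fits (0, 5, 5); releases (1, 2, 1), pool now (1, 7, 6)
  P8: need (1, 7, 6) fits (1, 7, 6); releases (1, 3, 2), pool now (2, 10, 8)
  P5: need (1, 9, 8) fits (2, 10, 8); releases (2, 0, 2), pool now (4, 10, 10)
  P4: need (2, 9, 8) fits (4, 10, 10); releases (0, 0, 1), pool now (4, 10, 11)


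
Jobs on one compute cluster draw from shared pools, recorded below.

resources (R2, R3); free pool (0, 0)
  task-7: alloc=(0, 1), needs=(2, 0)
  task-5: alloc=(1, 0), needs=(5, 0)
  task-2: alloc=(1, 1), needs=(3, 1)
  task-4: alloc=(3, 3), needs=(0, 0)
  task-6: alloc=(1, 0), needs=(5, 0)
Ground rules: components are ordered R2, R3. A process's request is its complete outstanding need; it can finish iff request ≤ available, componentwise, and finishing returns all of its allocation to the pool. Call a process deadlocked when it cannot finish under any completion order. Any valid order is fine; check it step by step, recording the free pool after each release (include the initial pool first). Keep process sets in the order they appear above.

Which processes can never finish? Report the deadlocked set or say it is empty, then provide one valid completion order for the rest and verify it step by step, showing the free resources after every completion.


The deadlocked set is task-5 and task-6.
Key observation: the wall is R2: completing task-4, task-2, task-7 brings the pool only to (4, 5), and all the rest need more.
One completion order for the rest: task-4, task-2, task-7. Check, step by step:
  pool = (0, 0)
  run task-4 (needs (0, 0), free (0, 0)); after release of (3, 3) the pool is (3, 3)
  run task-2 (needs (3, 1), free (3, 3)); after release of (1, 1) the pool is (4, 4)
  run task-7 (needs (2, 0), free (4, 4)); after release of (0, 1) the pool is (4, 5)
None of the blocked processes ever fits:
  task-5 cannot run: need (5, 0) vs free (4, 5) (insufficient R2)
  task-6 cannot run: need (5, 0) vs free (4, 5) (insufficient R2)


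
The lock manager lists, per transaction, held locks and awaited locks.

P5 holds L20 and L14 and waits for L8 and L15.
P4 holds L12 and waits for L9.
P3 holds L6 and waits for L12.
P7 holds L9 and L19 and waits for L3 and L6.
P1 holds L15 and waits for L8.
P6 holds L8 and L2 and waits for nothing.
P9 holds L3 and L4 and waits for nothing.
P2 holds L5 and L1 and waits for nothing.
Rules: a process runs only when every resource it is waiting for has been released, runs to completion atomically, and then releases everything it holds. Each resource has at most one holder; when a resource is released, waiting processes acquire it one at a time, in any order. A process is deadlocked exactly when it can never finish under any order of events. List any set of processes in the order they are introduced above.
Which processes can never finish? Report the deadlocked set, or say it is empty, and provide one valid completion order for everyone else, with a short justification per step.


The deadlocked set is P4, P3 and P7.
Key observation: along P4 -> P7 -> P3 -> P4, each member waits on what the next one holds — a deadlock; no other process is dragged down with it.
The rest can finish in the order P6, P2, P9, P1, P5.
Step-by-step check:
  P6: no waits; runs immediately, freeing L8 and L2
  P2: no waits; runs immediately, freeing L5 and L1
  P9: no waits; runs immediately, freeing L3 and L4
  run P1 (all its waits — L8 — are resolved); releases L15
  run P5 (all its waits — L8 and L15 — are resolved); releases L20 and L14


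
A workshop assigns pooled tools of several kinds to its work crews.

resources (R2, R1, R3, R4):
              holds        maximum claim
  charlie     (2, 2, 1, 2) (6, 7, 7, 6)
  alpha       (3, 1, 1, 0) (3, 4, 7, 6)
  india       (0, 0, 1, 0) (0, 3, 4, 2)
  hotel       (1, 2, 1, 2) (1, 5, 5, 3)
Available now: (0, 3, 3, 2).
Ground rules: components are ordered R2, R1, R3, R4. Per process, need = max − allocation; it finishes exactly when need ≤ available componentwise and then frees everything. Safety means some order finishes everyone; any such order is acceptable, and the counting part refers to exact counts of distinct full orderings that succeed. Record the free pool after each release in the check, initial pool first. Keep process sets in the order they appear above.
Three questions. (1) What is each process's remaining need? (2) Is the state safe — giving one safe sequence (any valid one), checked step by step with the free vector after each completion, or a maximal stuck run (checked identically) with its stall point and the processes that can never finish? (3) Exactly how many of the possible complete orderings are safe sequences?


(1) Need matrix, components ordered R2, R1, R3, R4:
  charlie: (4, 5, 6, 4)
  alpha: (0, 3, 6, 6)
  india: (0, 3, 3, 2)
  hotel: (0, 3, 4, 1)
(2) UNSAFE — no complete ordering exists.
Key observation: after india, hotel complete, (1, 5, 5, 4) is the best the pool ever gets, yet each leftover process wants more R3.
A maximal execution: india, hotel — then nothing else fits. Step-by-step check:
  pool = (0, 3, 3, 2)
  india: need (0, 3, 3, 2) fits (0, 3, 3, 2); releases (0, 0, 1, 0), pool now (0, 3, 4, 2)
  hotel: need (0, 3, 4, 1) fits (0, 3, 4, 2); releases (1, 2, 1, 2), pool now (1, 5, 5, 4)
  charlie cannot run: need (4, 5, 6, 4) vs free (1, 5, 5, 4) (insufficient R2 and R3)
  alpha cannot run: need (0, 3, 6, 6) vs free (1, 5, 5, 4) (insufficient R3 and R4)
Never able to finish: charlie and alpha.
(3) Exactly 0 of the possible complete orderings are safe sequences.


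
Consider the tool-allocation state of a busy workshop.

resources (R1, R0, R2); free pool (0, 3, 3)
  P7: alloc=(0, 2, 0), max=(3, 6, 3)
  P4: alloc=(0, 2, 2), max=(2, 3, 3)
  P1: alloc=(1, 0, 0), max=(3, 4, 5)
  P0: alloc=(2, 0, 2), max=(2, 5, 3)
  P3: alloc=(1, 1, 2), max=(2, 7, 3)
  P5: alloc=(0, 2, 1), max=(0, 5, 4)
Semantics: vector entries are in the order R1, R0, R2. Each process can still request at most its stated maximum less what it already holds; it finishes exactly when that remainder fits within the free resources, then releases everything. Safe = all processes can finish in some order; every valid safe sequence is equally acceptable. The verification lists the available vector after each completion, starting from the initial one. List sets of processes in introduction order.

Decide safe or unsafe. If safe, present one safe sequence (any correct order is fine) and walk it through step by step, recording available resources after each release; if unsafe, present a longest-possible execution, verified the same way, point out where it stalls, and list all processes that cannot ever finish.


SAFE — a valid safe sequence is P5, P0, P4, P3, P7, P1.
Key observation: reading the order forward, P5 is the first process whose need (0, 3, 3) meets the free pool (0, 3, 3) exactly on a resource it requests.
Step-by-step check:
  pool = (0, 3, 3)
  P5 needs (0, 3, 3) <= (0, 3, 3) -> finishes; pool += (0, 2, 1) = (0, 5, 4)
  P0 needs (0, 5, 1) <= (0, 5, 4) -> finishes; pool += (2, 0, 2) = (2, 5, 6)
  P4 needs (2, 1, 1) <= (2, 5, 6) -> finishes; pool += (0, 2, 2) = (2, 7, 8)
  P3 needs (1, 6, 1) <= (2, 7, 8) -> finishes; pool += (1, 1, 2) = (3, 8, 10)
  P7 needs (3, 4, 3) <= (3, 8, 10) -> finishes; pool += (0, 2, 0) = (3, 10, 10)
  P1 needs (2, 4, 5) <= (3, 10, 10) -> finishes; pool += (1, 0, 0) = (4, 10, 10)


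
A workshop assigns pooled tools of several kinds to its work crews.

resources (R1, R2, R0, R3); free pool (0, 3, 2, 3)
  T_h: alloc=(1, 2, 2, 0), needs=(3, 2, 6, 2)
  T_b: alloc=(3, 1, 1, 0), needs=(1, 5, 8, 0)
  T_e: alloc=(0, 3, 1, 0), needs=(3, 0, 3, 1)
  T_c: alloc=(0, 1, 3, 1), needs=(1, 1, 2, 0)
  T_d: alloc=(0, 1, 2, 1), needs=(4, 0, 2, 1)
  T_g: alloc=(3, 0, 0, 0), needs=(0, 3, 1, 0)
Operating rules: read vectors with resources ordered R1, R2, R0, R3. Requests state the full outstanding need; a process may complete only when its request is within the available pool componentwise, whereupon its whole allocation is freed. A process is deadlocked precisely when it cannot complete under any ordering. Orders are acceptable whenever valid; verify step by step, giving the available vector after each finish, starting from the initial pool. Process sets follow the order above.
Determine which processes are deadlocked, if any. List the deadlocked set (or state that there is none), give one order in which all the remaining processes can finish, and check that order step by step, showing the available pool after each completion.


The deadlocked set is empty.
Key observation: T_g leads a chain of completions in which each release enables another process.
One completion order for the rest: T_g, T_c, T_e, T_h, T_d, T_b. Walking it through:
  pool = (0, 3, 2, 3)
  T_g needs (0, 3, 1, 0) <= (0, 3, 2, 3) -> finishes; pool += (3, 0, 0, 0) = (3, 3, 2, 3)
  T_c needs (1, 1, 2, 0) <= (3, 3, 2, 3) -> finishes; pool += (0, 1, 3, 1) = (3, 4, 5, 4)
  T_e needs (3, 0, 3, 1) <= (3, 4, 5, 4) -> finishes; pool += (0, 3, 1, 0) = (3, 7, 6, 4)
  T_h needs (3, 2, 6, 2) <= (3, 7, 6, 4) -> finishes; pool += (1, 2, 2, 0) = (4, 9, 8, 4)
  T_d needs (4, 0, 2, 1) <= (4, 9, 8, 4) -> finishes; pool += (0, 1, 2, 1) = (4, 10, 10, 5)
  T_b needs (1, 5, 8, 0) <= (4, 10, 10, 5) -> finishes; pool += (3, 1, 1, 0) = (7, 11, 11, 5)


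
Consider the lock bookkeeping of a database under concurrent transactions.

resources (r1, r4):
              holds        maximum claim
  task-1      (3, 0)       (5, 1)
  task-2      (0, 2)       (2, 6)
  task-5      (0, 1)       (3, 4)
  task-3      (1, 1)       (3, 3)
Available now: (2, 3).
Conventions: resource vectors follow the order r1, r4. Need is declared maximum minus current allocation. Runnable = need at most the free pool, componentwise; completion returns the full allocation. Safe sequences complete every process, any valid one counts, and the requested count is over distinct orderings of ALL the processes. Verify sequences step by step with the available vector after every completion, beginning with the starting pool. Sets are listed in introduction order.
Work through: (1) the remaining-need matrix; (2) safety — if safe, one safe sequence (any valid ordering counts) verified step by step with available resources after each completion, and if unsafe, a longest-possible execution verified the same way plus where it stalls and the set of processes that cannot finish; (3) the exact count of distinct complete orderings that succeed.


(1) Remaining need (order r1, r4):
  task-1: (2, 1)
  task-2: (2, 4)
  task-5: (3, 3)
  task-3: (2, 2)
(2) SAFE — a valid safe sequence is task-3, task-5, task-1, task-2.
Key observation: the first exact fit in this order is task-3 — it needs (2, 2) with (2, 3) free, meeting a requested resource to the last unit.
Verifying each step:
  pool = (2, 3)
  task-3: need (2, 2) fits (2, 3); releases (1, 1), pool now (3, 4)
  task-5: need (3, 3) fits (3, 4); releases (0, 1), pool now (3, 5)
  task-1: need (2, 1) fits (3, 5); releases (3, 0), pool now (6, 5)
  task-2: need (2, 4) fits (6, 5); releases (0, 2), pool now (6, 7)
(3) Exactly 10 of the possible complete orderings are safe sequences.


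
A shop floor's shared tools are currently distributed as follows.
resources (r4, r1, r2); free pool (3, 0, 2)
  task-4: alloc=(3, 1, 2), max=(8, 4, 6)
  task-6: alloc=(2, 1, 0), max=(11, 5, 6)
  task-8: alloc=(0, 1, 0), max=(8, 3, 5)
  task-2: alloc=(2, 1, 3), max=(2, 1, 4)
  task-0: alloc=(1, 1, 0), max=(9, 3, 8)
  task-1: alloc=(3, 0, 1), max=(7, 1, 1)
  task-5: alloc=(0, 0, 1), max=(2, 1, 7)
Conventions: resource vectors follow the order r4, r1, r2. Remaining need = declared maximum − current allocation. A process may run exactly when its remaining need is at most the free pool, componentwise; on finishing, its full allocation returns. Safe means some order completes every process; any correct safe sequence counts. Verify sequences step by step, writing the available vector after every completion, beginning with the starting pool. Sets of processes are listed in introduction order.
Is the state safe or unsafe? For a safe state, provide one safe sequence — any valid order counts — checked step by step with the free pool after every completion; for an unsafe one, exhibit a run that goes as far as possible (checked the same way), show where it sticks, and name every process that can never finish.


UNSAFE.
Key observation: the pool after task-2, task-1, task-5 is (8, 1, 7); every surviving request exceeds it in r1, so progress ends there.
A maximal execution: task-2, task-1, task-5 — then nothing else fits. Check, step by step:
  pool = (3, 0, 2)
  run task-2 (needs (0, 0, 1), free (3, 0, 2)); after release of (2, 1, 3) the pool is (5, 1, 5)
  run task-1 (needs (4, 1, 0), free (5, 1, 5)); after release of (3, 0, 1) the pool is (8, 1, 6)
  run task-5 (needs (2, 1, 6), free (8, 1, 6)); after release of (0, 0, 1) the pool is (8, 1, 7)
  task-4 cannot run: need (5, 3, 4) vs free (8, 1, 7) (insufficient r1)
  task-6 cannot run: need (9, 4, 6) vs free (8, 1, 7) (insufficient r4 and r1)
  task-8 cannot run: need (8, 2, 5) vs free (8, 1, 7) (insufficient r1)
  task-0 cannot run: need (8, 2, 8) vs free (8, 1, 7) (insufficient r1 and r2)
Permanently blocked: task-4, task-6, task-8 and task-0.
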